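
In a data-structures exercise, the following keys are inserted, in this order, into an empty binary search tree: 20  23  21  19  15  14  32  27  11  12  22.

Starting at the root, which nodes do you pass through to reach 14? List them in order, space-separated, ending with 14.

Insert 20: tree is empty, so 20 becomes the root.
Insert 23: 23 > 20 → go right. Place as right child of 20.
Insert 21: 21 > 20 → go right; 21 < 23 → go left. Place as left child of 23.
Insert 19: 19 < 20 → go left. Place as left child of 20.
Insert 15: 15 < 20 → go left; 15 < 19 → go left. Place as left child of 19.
Insert 14: 14 < 20 → go left; 14 < 19 → go left; 14 < 15 → go left. Place as left child of 15.
Insert 32: 32 > 20 → go right; 32 > 23 → go right. Place as right child of 23.
Insert 27: 27 > 20 → go right; 27 > 23 → go right; 27 < 32 → go left. Place as left child of 32.
Insert 11: 11 < 20 → go left; 11 < 19 → go left; 11 < 15 → go left; 11 < 14 → go left. Place as left child of 14.
Insert 12: 12 < 20 → go left; 12 < 19 → go left; 12 < 15 → go left; 12 < 14 → go left; 12 > 11 → go right. Place as right child of 11.
Insert 22: 22 > 20 → go right; 22 < 23 → go left; 22 > 21 → go right. Place as right child of 21.

20 19 15 14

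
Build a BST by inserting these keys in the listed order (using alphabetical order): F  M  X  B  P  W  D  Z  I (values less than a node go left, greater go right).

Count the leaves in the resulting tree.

4

Insert F: tree is empty, so F becomes the root.
Insert M: M > F → go right. Place as right child of F.
Insert X: X > F → go right; X > M → go right. Place as right child of M.
Insert B: B < F → go left. Place as left child of F.
Insert P: P > F → go right; P > M → go right; P < X → go left. Place as left child of X.
Insert W: W > F → go right; W > M → go right; W < X → go left; W > P → go right. Place as right child of P.
Insert D: D < F → go left; D > B → go right. Place as right child of B.
Insert Z: Z > F → go right; Z > M → go right; Z > X → go right. Place as right child of X.
Insert I: I > F → go right; I < M → go left. Place as left child of M.

Leaves: D, I, W, Z — 4 in total.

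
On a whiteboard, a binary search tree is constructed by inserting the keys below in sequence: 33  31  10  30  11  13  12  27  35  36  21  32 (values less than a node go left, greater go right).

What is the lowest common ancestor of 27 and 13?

Resulting structure (node: left, right):
  33: L=31, R=35
  31: L=10, R=32
  10: L=–, R=30
  30: L=11, R=–
  11: L=–, R=13
  13: L=12, R=27
  12: L=–, R=–
  27: L=21, R=–
  35: L=–, R=36
  36: L=–, R=–
  21: L=–, R=–
  32: L=–, R=–

Path to 27: 33 → 31 → 10 → 30 → 11 → 13 → 27
Path to 13: 33 → 31 → 10 → 30 → 11 → 13
13 lies on both paths and is an ancestor of the other node.

13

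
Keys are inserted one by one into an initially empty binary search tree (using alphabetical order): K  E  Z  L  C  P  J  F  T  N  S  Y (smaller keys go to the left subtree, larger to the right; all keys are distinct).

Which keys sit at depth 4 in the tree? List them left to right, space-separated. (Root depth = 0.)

N T

Insert K: tree is empty, so K becomes the root.
Insert E: E < K → go left. Place as left child of K.
Insert Z: Z > K → go right. Place as right child of K.
Insert L: L > K → go right; L < Z → go left. Place as left child of Z.
Insert C: C < K → go left; C < E → go left. Place as left child of E.
Insert P: P > K → go right; P < Z → go left; P > L → go right. Place as right child of L.
Insert J: J < K → go left; J > E → go right. Place as right child of E.
Insert F: F < K → go left; F > E → go right; F < J → go left. Place as left child of J.
Insert T: T > K → go right; T < Z → go left; T > L → go right; T > P → go right. Place as right child of P.
Insert N: N > K → go right; N < Z → go left; N > L → go right; N < P → go left. Place as left child of P.
Insert S: S > K → go right; S < Z → go left; S > L → go right; S > P → go right; S < T → go left. Place as left child of T.
Insert Y: Y > K → go right; Y < Z → go left; Y > L → go right; Y > P → go right; Y > T → go right. Place as right child of T.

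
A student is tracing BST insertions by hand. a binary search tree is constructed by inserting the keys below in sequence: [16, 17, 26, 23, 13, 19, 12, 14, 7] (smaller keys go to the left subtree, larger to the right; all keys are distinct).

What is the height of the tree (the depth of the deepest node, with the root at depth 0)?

Insert 16: tree is empty, so 16 becomes the root.
Insert 17: 17 > 16 → go right. Place as right child of 16.
Insert 26: 26 > 16 → go right; 26 > 17 → go right. Place as right child of 17.
Insert 23: 23 > 16 → go right; 23 > 17 → go right; 23 < 26 → go left. Place as left child of 26.
Insert 13: 13 < 16 → go left. Place as left child of 16.
Insert 19: 19 > 16 → go right; 19 > 17 → go right; 19 < 26 → go left; 19 < 23 → go left. Place as left child of 23.
Insert 12: 12 < 16 → go left; 12 < 13 → go left. Place as left child of 13.
Insert 14: 14 < 16 → go left; 14 > 13 → go right. Place as right child of 13.
Insert 7: 7 < 16 → go left; 7 < 13 → go left; 7 < 12 → go left. Place as left child of 12.

The deepest node is 19 at depth 4.

4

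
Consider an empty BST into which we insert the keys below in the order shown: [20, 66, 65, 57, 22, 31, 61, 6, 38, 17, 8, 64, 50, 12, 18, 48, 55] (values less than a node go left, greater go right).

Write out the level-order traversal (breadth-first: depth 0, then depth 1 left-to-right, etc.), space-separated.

20 6 66 17 65 8 18 57 12 22 61 31 64 38 50 48 55

Insert 20: tree is empty, so 20 becomes the root.
Insert 66: 66 > 20 → go right. Place as right child of 20.
Insert 65: 65 > 20 → go right; 65 < 66 → go left. Place as left child of 66.
Insert 57: 57 > 20 → go right; 57 < 66 → go left; 57 < 65 → go left. Place as left child of 65.
Insert 22: 22 > 20 → go right; 22 < 66 → go left; 22 < 65 → go left; 22 < 57 → go left. Place as left child of 57.
Insert 31: 31 > 20 → go right; 31 < 66 → go left; 31 < 65 → go left; 31 < 57 → go left; 31 > 22 → go right. Place as right child of 22.
Insert 61: 61 > 20 → go right; 61 < 66 → go left; 61 < 65 → go left; 61 > 57 → go right. Place as right child of 57.
Insert 6: 6 < 20 → go left. Place as left child of 20.
Insert 38: 38 > 20 → go right; 38 < 66 → go left; 38 < 65 → go left; 38 < 57 → go left; 38 > 22 → go right; 38 > 31 → go right. Place as right child of 31.
Insert 17: 17 < 20 → go left; 17 > 6 → go right. Place as right child of 6.
Insert 8: 8 < 20 → go left; 8 > 6 → go right; 8 < 17 → go left. Place as left child of 17.
Insert 64: 64 > 20 → go right; 64 < 66 → go left; 64 < 65 → go left; 64 > 57 → go right; 64 > 61 → go right. Place as right child of 61.
Insert 50: 50 > 20 → go right; 50 < 66 → go left; 50 < 65 → go left; 50 < 57 → go left; 50 > 22 → go right; 50 > 31 → go right; 50 > 38 → go right. Place as right child of 38.
Insert 12: 12 < 20 → go left; 12 > 6 → go right; 12 < 17 → go left; 12 > 8 → go right. Place as right child of 8.
Insert 18: 18 < 20 → go left; 18 > 6 → go right; 18 > 17 → go right. Place as right child of 17.
Insert 48: 48 > 20 → go right; 48 < 66 → go left; 48 < 65 → go left; 48 < 57 → go left; 48 > 22 → go right; 48 > 31 → go right; 48 > 38 → go right; 48 < 50 → go left. Place as left child of 50.
Insert 55: 55 > 20 → go right; 55 < 66 → go left; 55 < 65 → go left; 55 < 57 → go left; 55 > 22 → go right; 55 > 31 → go right; 55 > 38 → go right; 55 > 50 → go right. Place as right child of 50.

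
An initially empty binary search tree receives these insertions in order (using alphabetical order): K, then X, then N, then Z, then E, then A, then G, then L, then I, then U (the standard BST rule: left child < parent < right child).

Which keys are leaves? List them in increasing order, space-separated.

Resulting structure (node: left, right):
  K: L=E, R=X
  X: L=N, R=Z
  N: L=L, R=U
  Z: L=–, R=–
  E: L=A, R=G
  A: L=–, R=–
  G: L=–, R=I
  L: L=–, R=–
  I: L=–, R=–
  U: L=–, R=–

A I L U Z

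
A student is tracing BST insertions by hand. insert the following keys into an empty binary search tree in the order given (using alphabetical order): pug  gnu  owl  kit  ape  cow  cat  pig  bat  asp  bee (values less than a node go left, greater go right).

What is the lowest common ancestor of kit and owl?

owl

Insert pug: tree is empty, so pug becomes the root.
Insert gnu: gnu < pug → go left. Place as left child of pug.
Insert owl: owl < pug → go left; owl > gnu → go right. Place as right child of gnu.
Insert kit: kit < pug → go left; kit > gnu → go right; kit < owl → go left. Place as left child of owl.
Insert ape: ape < pug → go left; ape < gnu → go left. Place as left child of gnu.
Insert cow: cow < pug → go left; cow < gnu → go left; cow > ape → go right. Place as right child of ape.
Insert cat: cat < pug → go left; cat < gnu → go left; cat > ape → go right; cat < cow → go left. Place as left child of cow.
Insert pig: pig < pug → go left; pig > gnu → go right; pig > owl → go right. Place as right child of owl.
Insert bat: bat < pug → go left; bat < gnu → go left; bat > ape → go right; bat < cow → go left; bat < cat → go left. Place as left child of cat.
Insert asp: asp < pug → go left; asp < gnu → go left; asp > ape → go right; asp < cow → go left; asp < cat → go left; asp < bat → go left. Place as left child of bat.
Insert bee: bee < pug → go left; bee < gnu → go left; bee > ape → go right; bee < cow → go left; bee < cat → go left; bee > bat → go right. Place as right child of bat.

Path to kit: pug → gnu → owl → kit
Path to owl: pug → gnu → owl
owl lies on both paths and is an ancestor of the other node.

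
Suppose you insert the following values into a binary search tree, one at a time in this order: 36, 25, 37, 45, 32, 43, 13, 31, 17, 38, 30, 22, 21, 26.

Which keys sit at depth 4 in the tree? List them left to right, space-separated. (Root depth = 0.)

Resulting structure (node: left, right):
  36: L=25, R=37
  25: L=13, R=32
  37: L=–, R=45
  45: L=43, R=–
  32: L=31, R=–
  43: L=38, R=–
  13: L=–, R=17
  31: L=30, R=–
  17: L=–, R=22
  38: L=–, R=–
  30: L=26, R=–
  22: L=21, R=–
  21: L=–, R=–
  26: L=–, R=–

22 30 38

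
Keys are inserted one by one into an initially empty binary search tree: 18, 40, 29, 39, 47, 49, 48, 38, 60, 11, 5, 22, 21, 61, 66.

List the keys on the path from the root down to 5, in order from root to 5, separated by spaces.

18 11 5

Insert 18: tree is empty, so 18 becomes the root.
Insert 40: 40 > 18 → go right. Place as right child of 18.
Insert 29: 29 > 18 → go right; 29 < 40 → go left. Place as left child of 40.
Insert 39: 39 > 18 → go right; 39 < 40 → go left; 39 > 29 → go right. Place as right child of 29.
Insert 47: 47 > 18 → go right; 47 > 40 → go right. Place as right child of 40.
Insert 49: 49 > 18 → go right; 49 > 40 → go right; 49 > 47 → go right. Place as right child of 47.
Insert 48: 48 > 18 → go right; 48 > 40 → go right; 48 > 47 → go right; 48 < 49 → go left. Place as left child of 49.
Insert 38: 38 > 18 → go right; 38 < 40 → go left; 38 > 29 → go right; 38 < 39 → go left. Place as left child of 39.
Insert 60: 60 > 18 → go right; 60 > 40 → go right; 60 > 47 → go right; 60 > 49 → go right. Place as right child of 49.
Insert 11: 11 < 18 → go left. Place as left child of 18.
Insert 5: 5 < 18 → go left; 5 < 11 → go left. Place as left child of 11.
Insert 22: 22 > 18 → go right; 22 < 40 → go left; 22 < 29 → go left. Place as left child of 29.
Insert 21: 21 > 18 → go right; 21 < 40 → go left; 21 < 29 → go left; 21 < 22 → go left. Place as left child of 22.
Insert 61: 61 > 18 → go right; 61 > 40 → go right; 61 > 47 → go right; 61 > 49 → go right; 61 > 60 → go right. Place as right child of 60.
Insert 66: 66 > 18 → go right; 66 > 40 → go right; 66 > 47 → go right; 66 > 49 → go right; 66 > 60 → go right; 66 > 61 → go right. Place as right child of 61.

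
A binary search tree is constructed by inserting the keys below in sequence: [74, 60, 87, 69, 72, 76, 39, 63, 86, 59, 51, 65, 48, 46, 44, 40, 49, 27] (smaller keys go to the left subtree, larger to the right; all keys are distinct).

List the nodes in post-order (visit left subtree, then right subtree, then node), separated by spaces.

27 40 44 46 49 48 51 59 39 65 63 72 69 60 86 76 87 74

74: root
60: left child of 74 (depth 1)
87: right child of 74 (depth 1)
69: right child of 60 (depth 2)
72: right child of 69 (depth 3)
76: left child of 87 (depth 2)
39: left child of 60 (depth 2)
63: left child of 69 (depth 3)
86: right child of 76 (depth 3)
59: right child of 39 (depth 3)
51: left child of 59 (depth 4)
65: right child of 63 (depth 4)
48: left child of 51 (depth 5)
46: left child of 48 (depth 6)
44: left child of 46 (depth 7)
40: left child of 44 (depth 8)
49: right child of 48 (depth 6)
27: left child of 39 (depth 3)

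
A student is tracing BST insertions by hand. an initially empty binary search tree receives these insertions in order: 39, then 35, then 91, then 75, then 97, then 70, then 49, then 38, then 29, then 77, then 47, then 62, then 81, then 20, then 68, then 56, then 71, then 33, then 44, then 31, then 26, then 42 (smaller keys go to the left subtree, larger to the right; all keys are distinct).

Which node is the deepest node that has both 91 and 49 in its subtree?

91

Resulting structure (node: left, right):
  39: L=35, R=91
  35: L=29, R=38
  91: L=75, R=97
  75: L=70, R=77
  97: L=–, R=–
  70: L=49, R=71
  49: L=47, R=62
  38: L=–, R=–
  29: L=20, R=33
  77: L=–, R=81
  47: L=44, R=–
  62: L=56, R=68
  81: L=–, R=–
  20: L=–, R=26
  68: L=–, R=–
  56: L=–, R=–
  71: L=–, R=–
  33: L=31, R=–
  44: L=42, R=–
  31: L=–, R=–
  26: L=–, R=–
  42: L=–, R=–

Path to 91: 39 → 91
Path to 49: 39 → 91 → 75 → 70 → 49
91 lies on both paths and is an ancestor of the other node.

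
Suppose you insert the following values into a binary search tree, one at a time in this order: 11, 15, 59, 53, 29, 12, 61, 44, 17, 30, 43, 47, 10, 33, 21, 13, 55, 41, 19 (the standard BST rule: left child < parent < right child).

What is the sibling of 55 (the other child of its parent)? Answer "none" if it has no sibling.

29

Insert 11: tree is empty, so 11 becomes the root.
Insert 15: 15 > 11 → go right. Place as right child of 11.
Insert 59: 59 > 11 → go right; 59 > 15 → go right. Place as right child of 15.
Insert 53: 53 > 11 → go right; 53 > 15 → go right; 53 < 59 → go left. Place as left child of 59.
Insert 29: 29 > 11 → go right; 29 > 15 → go right; 29 < 59 → go left; 29 < 53 → go left. Place as left child of 53.
Insert 12: 12 > 11 → go right; 12 < 15 → go left. Place as left child of 15.
Insert 61: 61 > 11 → go right; 61 > 15 → go right; 61 > 59 → go right. Place as right child of 59.
Insert 44: 44 > 11 → go right; 44 > 15 → go right; 44 < 59 → go left; 44 < 53 → go left; 44 > 29 → go right. Place as right child of 29.
Insert 17: 17 > 11 → go right; 17 > 15 → go right; 17 < 59 → go left; 17 < 53 → go left; 17 < 29 → go left. Place as left child of 29.
Insert 30: 30 > 11 → go right; 30 > 15 → go right; 30 < 59 → go left; 30 < 53 → go left; 30 > 29 → go right; 30 < 44 → go left. Place as left child of 44.
Insert 43: 43 > 11 → go right; 43 > 15 → go right; 43 < 59 → go left; 43 < 53 → go left; 43 > 29 → go right; 43 < 44 → go left; 43 > 30 → go right. Place as right child of 30.
Insert 47: 47 > 11 → go right; 47 > 15 → go right; 47 < 59 → go left; 47 < 53 → go left; 47 > 29 → go right; 47 > 44 → go right. Place as right child of 44.
Insert 10: 10 < 11 → go left. Place as left child of 11.
Insert 33: 33 > 11 → go right; 33 > 15 → go right; 33 < 59 → go left; 33 < 53 → go left; 33 > 29 → go right; 33 < 44 → go left; 33 > 30 → go right; 33 < 43 → go left. Place as left child of 43.
Insert 21: 21 > 11 → go right; 21 > 15 → go right; 21 < 59 → go left; 21 < 53 → go left; 21 < 29 → go left; 21 > 17 → go right. Place as right child of 17.
Insert 13: 13 > 11 → go right; 13 < 15 → go left; 13 > 12 → go right. Place as right child of 12.
Insert 55: 55 > 11 → go right; 55 > 15 → go right; 55 < 59 → go left; 55 > 53 → go right. Place as right child of 53.
Insert 41: 41 > 11 → go right; 41 > 15 → go right; 41 < 59 → go left; 41 < 53 → go left; 41 > 29 → go right; 41 < 44 → go left; 41 > 30 → go right; 41 < 43 → go left; 41 > 33 → go right. Place as right child of 33.
Insert 19: 19 > 11 → go right; 19 > 15 → go right; 19 < 59 → go left; 19 < 53 → go left; 19 < 29 → go left; 19 > 17 → go right; 19 < 21 → go left. Place as left child of 21.

55's parent is 53; the other child of 53 is 29.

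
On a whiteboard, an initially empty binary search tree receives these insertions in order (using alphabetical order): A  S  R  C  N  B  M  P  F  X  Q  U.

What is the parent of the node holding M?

N

Insert A: tree is empty, so A becomes the root.
Insert S: S > A → go right. Place as right child of A.
Insert R: R > A → go right; R < S → go left. Place as left child of S.
Insert C: C > A → go right; C < S → go left; C < R → go left. Place as left child of R.
Insert N: N > A → go right; N < S → go left; N < R → go left; N > C → go right. Place as right child of C.
Insert B: B > A → go right; B < S → go left; B < R → go left; B < C → go left. Place as left child of C.
Insert M: M > A → go right; M < S → go left; M < R → go left; M > C → go right; M < N → go left. Place as left child of N.
Insert P: P > A → go right; P < S → go left; P < R → go left; P > C → go right; P > N → go right. Place as right child of N.
Insert F: F > A → go right; F < S → go left; F < R → go left; F > C → go right; F < N → go left; F < M → go left. Place as left child of M.
Insert X: X > A → go right; X > S → go right. Place as right child of S.
Insert Q: Q > A → go right; Q < S → go left; Q < R → go left; Q > C → go right; Q > N → go right; Q > P → go right. Place as right child of P.
Insert U: U > A → go right; U > S → go right; U < X → go left. Place as left child of X.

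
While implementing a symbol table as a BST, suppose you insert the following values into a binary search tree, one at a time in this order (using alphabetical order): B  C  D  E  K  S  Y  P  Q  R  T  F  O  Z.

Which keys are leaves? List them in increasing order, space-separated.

F O R T Z

Insert B: tree is empty, so B becomes the root.
Insert C: C > B → go right. Place as right child of B.
Insert D: D > B → go right; D > C → go right. Place as right child of C.
Insert E: E > B → go right; E > C → go right; E > D → go right. Place as right child of D.
Insert K: K > B → go right; K > C → go right; K > D → go right; K > E → go right. Place as right child of E.
Insert S: S > B → go right; S > C → go right; S > D → go right; S > E → go right; S > K → go right. Place as right child of K.
Insert Y: Y > B → go right; Y > C → go right; Y > D → go right; Y > E → go right; Y > K → go right; Y > S → go right. Place as right child of S.
Insert P: P > B → go right; P > C → go right; P > D → go right; P > E → go right; P > K → go right; P < S → go left. Place as left child of S.
Insert Q: Q > B → go right; Q > C → go right; Q > D → go right; Q > E → go right; Q > K → go right; Q < S → go left; Q > P → go right. Place as right child of P.
Insert R: R > B → go right; R > C → go right; R > D → go right; R > E → go right; R > K → go right; R < S → go left; R > P → go right; R > Q → go right. Place as right child of Q.
Insert T: T > B → go right; T > C → go right; T > D → go right; T > E → go right; T > K → go right; T > S → go right; T < Y → go left. Place as left child of Y.
Insert F: F > B → go right; F > C → go right; F > D → go right; F > E → go right; F < K → go left. Place as left child of K.
Insert O: O > B → go right; O > C → go right; O > D → go right; O > E → go right; O > K → go right; O < S → go left; O < P → go left. Place as left child of P.
Insert Z: Z > B → go right; Z > C → go right; Z > D → go right; Z > E → go right; Z > K → go right; Z > S → go right; Z > Y → go right. Place as right child of Y.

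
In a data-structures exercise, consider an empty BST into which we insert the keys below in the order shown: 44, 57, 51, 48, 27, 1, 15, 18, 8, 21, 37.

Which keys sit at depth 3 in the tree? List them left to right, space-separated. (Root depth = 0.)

15 48

Resulting structure (node: left, right):
  44: L=27, R=57
  57: L=51, R=–
  51: L=48, R=–
  48: L=–, R=–
  27: L=1, R=37
  1: L=–, R=15
  15: L=8, R=18
  18: L=–, R=21
  8: L=–, R=–
  21: L=–, R=–
  37: L=–, R=–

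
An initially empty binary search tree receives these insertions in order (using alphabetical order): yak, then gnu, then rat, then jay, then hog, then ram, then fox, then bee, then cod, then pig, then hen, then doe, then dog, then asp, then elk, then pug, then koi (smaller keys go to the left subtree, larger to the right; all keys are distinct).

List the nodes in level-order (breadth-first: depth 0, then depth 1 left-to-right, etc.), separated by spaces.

yak: root
gnu: left child of yak (depth 1)
rat: right child of gnu (depth 2)
jay: left child of rat (depth 3)
hog: left child of jay (depth 4)
ram: right child of jay (depth 4)
fox: left child of gnu (depth 2)
bee: left child of fox (depth 3)
cod: right child of bee (depth 4)
pig: left child of ram (depth 5)
hen: left child of hog (depth 5)
doe: right child of cod (depth 5)
dog: right child of doe (depth 6)
asp: left child of bee (depth 4)
elk: right child of dog (depth 7)
pug: right child of pig (depth 6)
koi: left child of pig (depth 6)

yak gnu fox rat bee jay asp cod hog ram doe hen pig dog koi pug elk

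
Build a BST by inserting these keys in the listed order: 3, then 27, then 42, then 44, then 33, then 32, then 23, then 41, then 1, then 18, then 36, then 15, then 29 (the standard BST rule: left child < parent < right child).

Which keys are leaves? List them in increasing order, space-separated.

3: root
27: right child of 3 (depth 1)
42: right child of 27 (depth 2)
44: right child of 42 (depth 3)
33: left child of 42 (depth 3)
32: left child of 33 (depth 4)
23: left child of 27 (depth 2)
41: right child of 33 (depth 4)
1: left child of 3 (depth 1)
18: left child of 23 (depth 3)
36: left child of 41 (depth 5)
15: left child of 18 (depth 4)
29: left child of 32 (depth 5)

1 15 29 36 44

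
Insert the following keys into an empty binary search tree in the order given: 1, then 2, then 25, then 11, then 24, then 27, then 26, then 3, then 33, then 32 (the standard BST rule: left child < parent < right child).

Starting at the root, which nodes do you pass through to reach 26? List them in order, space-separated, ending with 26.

1 2 25 27 26

Insert 1: tree is empty, so 1 becomes the root.
Insert 2: 2 > 1 → go right. Place as right child of 1.
Insert 25: 25 > 1 → go right; 25 > 2 → go right. Place as right child of 2.
Insert 11: 11 > 1 → go right; 11 > 2 → go right; 11 < 25 → go left. Place as left child of 25.
Insert 24: 24 > 1 → go right; 24 > 2 → go right; 24 < 25 → go left; 24 > 11 → go right. Place as right child of 11.
Insert 27: 27 > 1 → go right; 27 > 2 → go right; 27 > 25 → go right. Place as right child of 25.
Insert 26: 26 > 1 → go right; 26 > 2 → go right; 26 > 25 → go right; 26 < 27 → go left. Place as left child of 27.
Insert 3: 3 > 1 → go right; 3 > 2 → go right; 3 < 25 → go left; 3 < 11 → go left. Place as left child of 11.
Insert 33: 33 > 1 → go right; 33 > 2 → go right; 33 > 25 → go right; 33 > 27 → go right. Place as right child of 27.
Insert 32: 32 > 1 → go right; 32 > 2 → go right; 32 > 25 → go right; 32 > 27 → go right; 32 < 33 → go left. Place as left child of 33.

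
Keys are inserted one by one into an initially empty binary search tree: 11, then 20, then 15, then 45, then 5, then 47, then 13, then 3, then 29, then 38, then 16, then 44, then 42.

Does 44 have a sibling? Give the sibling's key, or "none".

none

Resulting structure (node: left, right):
  11: L=5, R=20
  20: L=15, R=45
  15: L=13, R=16
  45: L=29, R=47
  5: L=3, R=–
  47: L=–, R=–
  13: L=–, R=–
  3: L=–, R=–
  29: L=–, R=38
  38: L=–, R=44
  16: L=–, R=–
  44: L=42, R=–
  42: L=–, R=–

44's parent is 38, which has only one child.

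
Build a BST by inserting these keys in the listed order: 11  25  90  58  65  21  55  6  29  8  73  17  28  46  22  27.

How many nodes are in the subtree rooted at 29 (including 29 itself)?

Insert 11: tree is empty, so 11 becomes the root.
Insert 25: 25 > 11 → go right. Place as right child of 11.
Insert 90: 90 > 11 → go right; 90 > 25 → go right. Place as right child of 25.
Insert 58: 58 > 11 → go right; 58 > 25 → go right; 58 < 90 → go left. Place as left child of 90.
Insert 65: 65 > 11 → go right; 65 > 25 → go right; 65 < 90 → go left; 65 > 58 → go right. Place as right child of 58.
Insert 21: 21 > 11 → go right; 21 < 25 → go left. Place as left child of 25.
Insert 55: 55 > 11 → go right; 55 > 25 → go right; 55 < 90 → go left; 55 < 58 → go left. Place as left child of 58.
Insert 6: 6 < 11 → go left. Place as left child of 11.
Insert 29: 29 > 11 → go right; 29 > 25 → go right; 29 < 90 → go left; 29 < 58 → go left; 29 < 55 → go left. Place as left child of 55.
Insert 8: 8 < 11 → go left; 8 > 6 → go right. Place as right child of 6.
Insert 73: 73 > 11 → go right; 73 > 25 → go right; 73 < 90 → go left; 73 > 58 → go right; 73 > 65 → go right. Place as right child of 65.
Insert 17: 17 > 11 → go right; 17 < 25 → go left; 17 < 21 → go left. Place as left child of 21.
Insert 28: 28 > 11 → go right; 28 > 25 → go right; 28 < 90 → go left; 28 < 58 → go left; 28 < 55 → go left; 28 < 29 → go left. Place as left child of 29.
Insert 46: 46 > 11 → go right; 46 > 25 → go right; 46 < 90 → go left; 46 < 58 → go left; 46 < 55 → go left; 46 > 29 → go right. Place as right child of 29.
Insert 22: 22 > 11 → go right; 22 < 25 → go left; 22 > 21 → go right. Place as right child of 21.
Insert 27: 27 > 11 → go right; 27 > 25 → go right; 27 < 90 → go left; 27 < 58 → go left; 27 < 55 → go left; 27 < 29 → go left; 27 < 28 → go left. Place as left child of 28.

Subtree rooted at 29 contains: 29, 28, 27, 46 — 4 nodes.

4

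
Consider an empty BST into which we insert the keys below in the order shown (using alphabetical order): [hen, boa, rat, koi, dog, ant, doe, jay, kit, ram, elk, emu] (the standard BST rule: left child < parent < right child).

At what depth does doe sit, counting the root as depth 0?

3

hen: root
boa: left child of hen (depth 1)
rat: right child of hen (depth 1)
koi: left child of rat (depth 2)
dog: right child of boa (depth 2)
ant: left child of boa (depth 2)
doe: left child of dog (depth 3)
jay: left child of koi (depth 3)
kit: right child of jay (depth 4)
ram: right child of koi (depth 3)
elk: right child of dog (depth 3)
emu: right child of elk (depth 4)

Path to doe: hen → boa → dog → doe, which is 3 edges.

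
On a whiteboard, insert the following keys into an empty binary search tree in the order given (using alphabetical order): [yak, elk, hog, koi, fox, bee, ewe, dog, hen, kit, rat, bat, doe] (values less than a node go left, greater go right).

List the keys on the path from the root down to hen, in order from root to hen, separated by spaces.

yak: root
elk: left child of yak (depth 1)
hog: right child of elk (depth 2)
koi: right child of hog (depth 3)
fox: left child of hog (depth 3)
bee: left child of elk (depth 2)
ewe: left child of fox (depth 4)
dog: right child of bee (depth 3)
hen: right child of fox (depth 4)
kit: left child of koi (depth 4)
rat: right child of koi (depth 4)
bat: left child of bee (depth 3)
doe: left child of dog (depth 4)

yak elk hog fox hen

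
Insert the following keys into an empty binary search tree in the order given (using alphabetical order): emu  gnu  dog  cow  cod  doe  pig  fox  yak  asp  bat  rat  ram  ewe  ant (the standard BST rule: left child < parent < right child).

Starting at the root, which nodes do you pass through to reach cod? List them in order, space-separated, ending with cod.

emu dog cow cod

emu: root
gnu: right child of emu (depth 1)
dog: left child of emu (depth 1)
cow: left child of dog (depth 2)
cod: left child of cow (depth 3)
doe: right child of cow (depth 3)
pig: right child of gnu (depth 2)
fox: left child of gnu (depth 2)
yak: right child of pig (depth 3)
asp: left child of cod (depth 4)
bat: right child of asp (depth 5)
rat: left child of yak (depth 4)
ram: left child of rat (depth 5)
ewe: left child of fox (depth 3)
ant: left child of asp (depth 5)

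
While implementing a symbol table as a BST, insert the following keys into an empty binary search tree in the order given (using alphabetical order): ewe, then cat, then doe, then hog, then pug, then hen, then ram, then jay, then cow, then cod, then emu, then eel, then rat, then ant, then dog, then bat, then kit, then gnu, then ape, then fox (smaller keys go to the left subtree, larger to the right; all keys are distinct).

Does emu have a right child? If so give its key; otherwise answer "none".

none

Insert ewe: tree is empty, so ewe becomes the root.
Insert cat: cat < ewe → go left. Place as left child of ewe.
Insert doe: doe < ewe → go left; doe > cat → go right. Place as right child of cat.
Insert hog: hog > ewe → go right. Place as right child of ewe.
Insert pug: pug > ewe → go right; pug > hog → go right. Place as right child of hog.
Insert hen: hen > ewe → go right; hen < hog → go left. Place as left child of hog.
Insert ram: ram > ewe → go right; ram > hog → go right; ram > pug → go right. Place as right child of pug.
Insert jay: jay > ewe → go right; jay > hog → go right; jay < pug → go left. Place as left child of pug.
Insert cow: cow < ewe → go left; cow > cat → go right; cow < doe → go left. Place as left child of doe.
Insert cod: cod < ewe → go left; cod > cat → go right; cod < doe → go left; cod < cow → go left. Place as left child of cow.
Insert emu: emu < ewe → go left; emu > cat → go right; emu > doe → go right. Place as right child of doe.
Insert eel: eel < ewe → go left; eel > cat → go right; eel > doe → go right; eel < emu → go left. Place as left child of emu.
Insert rat: rat > ewe → go right; rat > hog → go right; rat > pug → go right; rat > ram → go right. Place as right child of ram.
Insert ant: ant < ewe → go left; ant < cat → go left. Place as left child of cat.
Insert dog: dog < ewe → go left; dog > cat → go right; dog > doe → go right; dog < emu → go left; dog < eel → go left. Place as left child of eel.
Insert bat: bat < ewe → go left; bat < cat → go left; bat > ant → go right. Place as right child of ant.
Insert kit: kit > ewe → go right; kit > hog → go right; kit < pug → go left; kit > jay → go right. Place as right child of jay.
Insert gnu: gnu > ewe → go right; gnu < hog → go left; gnu < hen → go left. Place as left child of hen.
Insert ape: ape < ewe → go left; ape < cat → go left; ape > ant → go right; ape < bat → go left. Place as left child of bat.
Insert fox: fox > ewe → go right; fox < hog → go left; fox < hen → go left; fox < gnu → go left. Place as left child of gnu.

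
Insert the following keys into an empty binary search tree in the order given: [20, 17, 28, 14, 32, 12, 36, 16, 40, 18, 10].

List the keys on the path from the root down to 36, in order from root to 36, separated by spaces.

20 28 32 36

Insert 20: tree is empty, so 20 becomes the root.
Insert 17: 17 < 20 → go left. Place as left child of 20.
Insert 28: 28 > 20 → go right. Place as right child of 20.
Insert 14: 14 < 20 → go left; 14 < 17 → go left. Place as left child of 17.
Insert 32: 32 > 20 → go right; 32 > 28 → go right. Place as right child of 28.
Insert 12: 12 < 20 → go left; 12 < 17 → go left; 12 < 14 → go left. Place as left child of 14.
Insert 36: 36 > 20 → go right; 36 > 28 → go right; 36 > 32 → go right. Place as right child of 32.
Insert 16: 16 < 20 → go left; 16 < 17 → go left; 16 > 14 → go right. Place as right child of 14.
Insert 40: 40 > 20 → go right; 40 > 28 → go right; 40 > 32 → go right; 40 > 36 → go right. Place as right child of 36.
Insert 18: 18 < 20 → go left; 18 > 17 → go right. Place as right child of 17.
Insert 10: 10 < 20 → go left; 10 < 17 → go left; 10 < 14 → go left; 10 < 12 → go left. Place as left child of 12.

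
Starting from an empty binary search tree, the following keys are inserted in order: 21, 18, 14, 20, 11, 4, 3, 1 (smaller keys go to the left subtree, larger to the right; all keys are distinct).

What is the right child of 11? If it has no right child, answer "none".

21: root
18: left child of 21 (depth 1)
14: left child of 18 (depth 2)
20: right child of 18 (depth 2)
11: left child of 14 (depth 3)
4: left child of 11 (depth 4)
3: left child of 4 (depth 5)
1: left child of 3 (depth 6)

none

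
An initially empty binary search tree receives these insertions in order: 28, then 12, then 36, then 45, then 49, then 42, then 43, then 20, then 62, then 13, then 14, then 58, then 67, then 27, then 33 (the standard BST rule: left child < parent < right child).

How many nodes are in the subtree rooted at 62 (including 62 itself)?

3

28: root
12: left child of 28 (depth 1)
36: right child of 28 (depth 1)
45: right child of 36 (depth 2)
49: right child of 45 (depth 3)
42: left child of 45 (depth 3)
43: right child of 42 (depth 4)
20: right child of 12 (depth 2)
62: right child of 49 (depth 4)
13: left child of 20 (depth 3)
14: right child of 13 (depth 4)
58: left child of 62 (depth 5)
67: right child of 62 (depth 5)
27: right child of 20 (depth 3)
33: left child of 36 (depth 2)

Subtree rooted at 62 contains: 62, 58, 67 — 3 nodes.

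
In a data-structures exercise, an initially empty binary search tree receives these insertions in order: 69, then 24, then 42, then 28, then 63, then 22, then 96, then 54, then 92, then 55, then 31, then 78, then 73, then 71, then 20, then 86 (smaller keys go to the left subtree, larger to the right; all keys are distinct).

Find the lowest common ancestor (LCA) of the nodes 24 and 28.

69: root
24: left child of 69 (depth 1)
42: right child of 24 (depth 2)
28: left child of 42 (depth 3)
63: right child of 42 (depth 3)
22: left child of 24 (depth 2)
96: right child of 69 (depth 1)
54: left child of 63 (depth 4)
92: left child of 96 (depth 2)
55: right child of 54 (depth 5)
31: right child of 28 (depth 4)
78: left child of 92 (depth 3)
73: left child of 78 (depth 4)
71: left child of 73 (depth 5)
20: left child of 22 (depth 3)
86: right child of 78 (depth 4)

Path to 24: 69 → 24
Path to 28: 69 → 24 → 42 → 28
24 lies on both paths and is an ancestor of the other node.

24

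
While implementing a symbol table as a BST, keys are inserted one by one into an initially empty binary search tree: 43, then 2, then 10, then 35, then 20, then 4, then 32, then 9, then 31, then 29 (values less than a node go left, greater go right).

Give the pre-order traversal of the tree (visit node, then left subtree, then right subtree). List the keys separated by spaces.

43 2 10 4 9 35 20 32 31 29

Resulting structure (node: left, right):
  43: L=2, R=–
  2: L=–, R=10
  10: L=4, R=35
  35: L=20, R=–
  20: L=–, R=32
  4: L=–, R=9
  32: L=31, R=–
  9: L=–, R=–
  31: L=29, R=–
  29: L=–, R=–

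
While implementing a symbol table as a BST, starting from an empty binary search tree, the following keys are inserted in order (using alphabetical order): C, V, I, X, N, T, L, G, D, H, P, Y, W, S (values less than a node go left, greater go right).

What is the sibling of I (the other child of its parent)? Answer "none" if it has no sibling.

C: root
V: right child of C (depth 1)
I: left child of V (depth 2)
X: right child of V (depth 2)
N: right child of I (depth 3)
T: right child of N (depth 4)
L: left child of N (depth 4)
G: left child of I (depth 3)
D: left child of G (depth 4)
H: right child of G (depth 4)
P: left child of T (depth 5)
Y: right child of X (depth 3)
W: left child of X (depth 3)
S: right child of P (depth 6)

I's parent is V; the other child of V is X.

X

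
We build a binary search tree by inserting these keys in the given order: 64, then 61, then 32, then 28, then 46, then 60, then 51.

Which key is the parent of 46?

64: root
61: left child of 64 (depth 1)
32: left child of 61 (depth 2)
28: left child of 32 (depth 3)
46: right child of 32 (depth 3)
60: right child of 46 (depth 4)
51: left child of 60 (depth 5)

32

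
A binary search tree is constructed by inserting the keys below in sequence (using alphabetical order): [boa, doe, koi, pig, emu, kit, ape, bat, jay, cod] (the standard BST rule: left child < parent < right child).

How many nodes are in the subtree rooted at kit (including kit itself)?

boa: root
doe: right child of boa (depth 1)
koi: right child of doe (depth 2)
pig: right child of koi (depth 3)
emu: left child of koi (depth 3)
kit: right child of emu (depth 4)
ape: left child of boa (depth 1)
bat: right child of ape (depth 2)
jay: left child of kit (depth 5)
cod: left child of doe (depth 2)

Subtree rooted at kit contains: kit, jay — 2 nodes.

2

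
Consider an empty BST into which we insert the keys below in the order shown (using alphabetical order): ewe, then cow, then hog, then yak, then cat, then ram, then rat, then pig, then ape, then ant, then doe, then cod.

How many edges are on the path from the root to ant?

4

ewe: root
cow: left child of ewe (depth 1)
hog: right child of ewe (depth 1)
yak: right child of hog (depth 2)
cat: left child of cow (depth 2)
ram: left child of yak (depth 3)
rat: right child of ram (depth 4)
pig: left child of ram (depth 4)
ape: left child of cat (depth 3)
ant: left child of ape (depth 4)
doe: right child of cow (depth 2)
cod: right child of cat (depth 3)

Path to ant: ewe → cow → cat → ape → ant, which is 4 edges.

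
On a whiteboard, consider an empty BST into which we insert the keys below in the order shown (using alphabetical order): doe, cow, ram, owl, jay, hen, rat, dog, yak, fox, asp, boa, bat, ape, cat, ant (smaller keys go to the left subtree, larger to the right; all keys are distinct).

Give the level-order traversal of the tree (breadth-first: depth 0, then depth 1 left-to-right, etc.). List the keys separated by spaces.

doe cow ram asp owl rat ape boa jay yak ant bat cat hen dog fox

Resulting structure (node: left, right):
  doe: L=cow, R=ram
  cow: L=asp, R=–
  ram: L=owl, R=rat
  owl: L=jay, R=–
  jay: L=hen, R=–
  hen: L=dog, R=–
  rat: L=–, R=yak
  dog: L=–, R=fox
  yak: L=–, R=–
  fox: L=–, R=–
  asp: L=ape, R=boa
  boa: L=bat, R=cat
  bat: L=–, R=–
  ape: L=ant, R=–
  cat: L=–, R=–
  ant: L=–, R=–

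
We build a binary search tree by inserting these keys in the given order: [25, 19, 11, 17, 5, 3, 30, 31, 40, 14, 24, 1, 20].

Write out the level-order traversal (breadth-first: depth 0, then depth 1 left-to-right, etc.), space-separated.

25 19 30 11 24 31 5 17 20 40 3 14 1

Insert 25: tree is empty, so 25 becomes the root.
Insert 19: 19 < 25 → go left. Place as left child of 25.
Insert 11: 11 < 25 → go left; 11 < 19 → go left. Place as left child of 19.
Insert 17: 17 < 25 → go left; 17 < 19 → go left; 17 > 11 → go right. Place as right child of 11.
Insert 5: 5 < 25 → go left; 5 < 19 → go left; 5 < 11 → go left. Place as left child of 11.
Insert 3: 3 < 25 → go left; 3 < 19 → go left; 3 < 11 → go left; 3 < 5 → go left. Place as left child of 5.
Insert 30: 30 > 25 → go right. Place as right child of 25.
Insert 31: 31 > 25 → go right; 31 > 30 → go right. Place as right child of 30.
Insert 40: 40 > 25 → go right; 40 > 30 → go right; 40 > 31 → go right. Place as right child of 31.
Insert 14: 14 < 25 → go left; 14 < 19 → go left; 14 > 11 → go right; 14 < 17 → go left. Place as left child of 17.
Insert 24: 24 < 25 → go left; 24 > 19 → go right. Place as right child of 19.
Insert 1: 1 < 25 → go left; 1 < 19 → go left; 1 < 11 → go left; 1 < 5 → go left; 1 < 3 → go left. Place as left child of 3.
Insert 20: 20 < 25 → go left; 20 > 19 → go right; 20 < 24 → go left. Place as left child of 24.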